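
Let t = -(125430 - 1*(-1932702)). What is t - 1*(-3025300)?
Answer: 967168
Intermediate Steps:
t = -2058132 (t = -(125430 + 1932702) = -1*2058132 = -2058132)
t - 1*(-3025300) = -2058132 - 1*(-3025300) = -2058132 + 3025300 = 967168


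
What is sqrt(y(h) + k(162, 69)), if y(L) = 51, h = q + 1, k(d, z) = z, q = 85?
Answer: 2*sqrt(30) ≈ 10.954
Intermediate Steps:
h = 86 (h = 85 + 1 = 86)
sqrt(y(h) + k(162, 69)) = sqrt(51 + 69) = sqrt(120) = 2*sqrt(30)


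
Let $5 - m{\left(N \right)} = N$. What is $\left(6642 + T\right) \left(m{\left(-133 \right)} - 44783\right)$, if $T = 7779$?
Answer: $-643825545$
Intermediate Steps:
$m{\left(N \right)} = 5 - N$
$\left(6642 + T\right) \left(m{\left(-133 \right)} - 44783\right) = \left(6642 + 7779\right) \left(\left(5 - -133\right) - 44783\right) = 14421 \left(\left(5 + 133\right) - 44783\right) = 14421 \left(138 - 44783\right) = 14421 \left(-44645\right) = -643825545$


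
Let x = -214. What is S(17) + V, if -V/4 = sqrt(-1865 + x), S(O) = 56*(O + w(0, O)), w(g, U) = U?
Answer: 1904 - 12*I*sqrt(231) ≈ 1904.0 - 182.38*I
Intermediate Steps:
S(O) = 112*O (S(O) = 56*(O + O) = 56*(2*O) = 112*O)
V = -12*I*sqrt(231) (V = -4*sqrt(-1865 - 214) = -12*I*sqrt(231) ≈ -182.38*I)
S(17) + V = 112*17 - 12*I*sqrt(231) = 1904 - 12*I*sqrt(231)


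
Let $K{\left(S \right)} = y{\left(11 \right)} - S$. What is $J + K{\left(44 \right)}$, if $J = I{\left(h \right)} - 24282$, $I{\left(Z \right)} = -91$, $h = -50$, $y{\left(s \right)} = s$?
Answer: $-24406$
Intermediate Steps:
$K{\left(S \right)} = 11 - S$
$J = -24373$ ($J = -91 - 24282 = -24373$)
$J + K{\left(44 \right)} = -24373 + \left(11 - 44\right) = -24373 - 33 = -24406$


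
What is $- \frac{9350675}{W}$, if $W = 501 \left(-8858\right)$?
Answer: $\frac{9350675}{4437858} \approx 2.107$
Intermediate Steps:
$W = -4437858$
$- \frac{9350675}{W} = - \frac{9350675}{-4437858} = - \frac{9350675 \left(-1\right)}{4437858} = \left(-1\right) \left(- \frac{9350675}{4437858}\right) = \frac{9350675}{4437858}$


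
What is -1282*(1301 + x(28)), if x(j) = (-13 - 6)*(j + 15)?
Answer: -620488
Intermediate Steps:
x(j) = -285 - 19*j (x(j) = -19*(15 + j) = -285 - 19*j)
-1282*(1301 + x(28)) = -1282*(1301 + (-285 - 19*28)) = -1282*(1301 + (-285 - 532)) = -1282*(1301 - 817) = -1282*484 = -620488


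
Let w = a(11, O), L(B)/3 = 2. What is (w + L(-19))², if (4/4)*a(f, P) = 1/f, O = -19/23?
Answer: 4489/121 ≈ 37.099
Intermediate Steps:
L(B) = 6 (L(B) = 3*2 = 6)
O = -19/23 (O = -19*1/23 = -19/23 ≈ -0.82609)
a(f, P) = 1/f
w = 1/11 ≈ 0.090909
(w + L(-19))² = (1/11 + 6)² = (67/11)² = 4489/121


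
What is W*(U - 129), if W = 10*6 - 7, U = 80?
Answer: -2597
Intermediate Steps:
W = 53 (W = 60 - 7 = 53)
W*(U - 129) = 53*(80 - 129) = 53*(-49) = -2597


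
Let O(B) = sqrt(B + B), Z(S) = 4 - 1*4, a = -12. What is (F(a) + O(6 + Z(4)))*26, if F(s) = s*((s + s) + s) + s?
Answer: 10920 + 52*sqrt(3) ≈ 11010.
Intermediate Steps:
Z(S) = 0 (Z(S) = 4 - 4 = 0)
F(s) = s + 3*s**2 (F(s) = s*(2*s + s) + s = s*(3*s) + s = 3*s**2 + s = s + 3*s**2)
O(B) = sqrt(2)*sqrt(B) (O(B) = sqrt(2*B) = sqrt(2)*sqrt(B))
(F(a) + O(6 + Z(4)))*26 = (-12*(1 + 3*(-12)) + sqrt(2)*sqrt(6 + 0))*26 = (-12*(1 - 36) + sqrt(2)*sqrt(6))*26 = (-12*(-35) + 2*sqrt(3))*26 = (420 + 2*sqrt(3))*26 = 10920 + 52*sqrt(3)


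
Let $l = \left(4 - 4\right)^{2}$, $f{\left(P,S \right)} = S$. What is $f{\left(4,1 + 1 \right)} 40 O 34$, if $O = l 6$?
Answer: $0$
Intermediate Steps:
$l = 0$ ($l = 0^{2} = 0$)
$O = 0$ ($O = 0 \cdot 6 = 0$)
$f{\left(4,1 + 1 \right)} 40 O 34 = \left(1 + 1\right) 40 \cdot 0 \cdot 34 = 2 \cdot 40 \cdot 0 = 80 \cdot 0 = 0$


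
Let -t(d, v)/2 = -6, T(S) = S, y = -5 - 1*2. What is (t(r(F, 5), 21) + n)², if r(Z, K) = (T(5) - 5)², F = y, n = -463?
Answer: 203401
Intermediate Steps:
y = -7 (y = -5 - 2 = -7)
F = -7
r(Z, K) = 0 (r(Z, K) = (5 - 5)² = 0² = 0)
t(d, v) = 12 (t(d, v) = -2*(-6) = 12)
(t(r(F, 5), 21) + n)² = (12 - 463)² = (-451)² = 203401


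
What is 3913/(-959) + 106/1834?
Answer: -505342/125629 ≈ -4.0225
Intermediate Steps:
3913/(-959) + 106/1834 = 3913*(-1/959) + 106*(1/1834) = -559/137 + 53/917 = -505342/125629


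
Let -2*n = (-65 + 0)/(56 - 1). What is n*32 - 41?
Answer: -243/11 ≈ -22.091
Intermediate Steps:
n = 13/22 (n = -(-65 + 0)/(2*(56 - 1)) = -(-65)/(2*55) = -½*(-13/11) = 13/22 ≈ 0.59091)
n*32 - 41 = (13/22)*32 - 41 = 208/11 - 41 = -243/11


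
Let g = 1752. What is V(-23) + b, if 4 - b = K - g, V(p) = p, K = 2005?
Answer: -272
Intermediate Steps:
b = -249 (b = 4 - (2005 - 1*1752) = 4 - (2005 - 1752) = 4 - 1*253 = 4 - 253 = -249)
V(-23) + b = -23 - 249 = -272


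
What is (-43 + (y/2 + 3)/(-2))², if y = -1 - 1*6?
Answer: 29241/16 ≈ 1827.6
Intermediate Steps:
y = -7 (y = -1 - 6 = -7)
(-43 + (y/2 + 3)/(-2))² = (-43 + (-7/2 + 3)/(-2))² = (-43 + (-7*½ + 3)*(-½))² = (-43 + (-7/2 + 3)*(-½))² = (-43 - ½*(-½))² = (-43 + ¼)² = (-171/4)² = 29241/16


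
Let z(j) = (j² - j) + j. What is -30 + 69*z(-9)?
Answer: 5559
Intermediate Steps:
z(j) = j²
-30 + 69*z(-9) = -30 + 69*(-9)² = -30 + 69*81 = -30 + 5589 = 5559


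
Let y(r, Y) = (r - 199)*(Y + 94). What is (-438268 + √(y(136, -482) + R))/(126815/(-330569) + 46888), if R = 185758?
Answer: -144877814492/15499592457 + 330569*√210202/15499592457 ≈ -9.3374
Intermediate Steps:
y(r, Y) = (-199 + r)*(94 + Y)
(-438268 + √(y(136, -482) + R))/(126815/(-330569) + 46888) = (-438268 + √((-18706 - 199*(-482) + 94*136 - 482*136) + 185758))/(126815/(-330569) + 46888) = (-438268 + √((-18706 + 95918 + 12784 - 65552) + 185758))/(126815*(-1/330569) + 46888) = (-438268 + √(24444 + 185758))/(-126815/330569 + 46888) = (-438268 + √210202)/(15499592457/330569) = (-438268 + √210202)*(330569/15499592457) = -144877814492/15499592457 + 330569*√210202/15499592457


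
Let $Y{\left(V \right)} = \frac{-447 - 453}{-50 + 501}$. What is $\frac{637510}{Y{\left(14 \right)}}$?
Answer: $- \frac{28751701}{90} \approx -3.1946 \cdot 10^{5}$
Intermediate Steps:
$Y{\left(V \right)} = - \frac{900}{451}$
$\frac{637510}{Y{\left(14 \right)}} = \frac{637510}{- \frac{900}{451}} = 637510 \left(- \frac{451}{900}\right) = - \frac{28751701}{90}$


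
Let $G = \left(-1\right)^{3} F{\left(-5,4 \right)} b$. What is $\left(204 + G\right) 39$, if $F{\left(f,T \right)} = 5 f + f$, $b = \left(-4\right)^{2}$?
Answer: $26676$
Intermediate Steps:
$b = 16$
$F{\left(f,T \right)} = 6 f$
$G = 480$ ($G = \left(-1\right)^{3} \cdot 6 \left(-5\right) 16 = \left(-1\right) \left(-30\right) 16 = 30 \cdot 16 = 480$)
$\left(204 + G\right) 39 = \left(204 + 480\right) 39 = 684 \cdot 39 = 26676$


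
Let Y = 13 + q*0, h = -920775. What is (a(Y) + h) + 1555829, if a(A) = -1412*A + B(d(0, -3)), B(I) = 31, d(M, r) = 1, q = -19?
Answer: 616729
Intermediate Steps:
Y = 13 (Y = 13 - 19*0 = 13 + 0 = 13)
a(A) = 31 - 1412*A (a(A) = -1412*A + 31 = 31 - 1412*A)
(a(Y) + h) + 1555829 = ((31 - 1412*13) - 920775) + 1555829 = ((31 - 18356) - 920775) + 1555829 = (-18325 - 920775) + 1555829 = -939100 + 1555829 = 616729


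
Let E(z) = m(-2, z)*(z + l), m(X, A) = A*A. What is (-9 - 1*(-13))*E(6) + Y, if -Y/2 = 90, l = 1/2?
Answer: 756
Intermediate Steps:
l = 1/2 ≈ 0.50000
Y = -180 (Y = -2*90 = -180)
m(X, A) = A**2
E(z) = z**2*(1/2 + z) (E(z) = z**2*(z + 1/2) = z**2*(1/2 + z))
(-9 - 1*(-13))*E(6) + Y = (-9 - 1*(-13))*(6**2*(1/2 + 6)) - 180 = (-9 + 13)*(36*(13/2)) - 180 = 4*234 - 180 = 936 - 180 = 756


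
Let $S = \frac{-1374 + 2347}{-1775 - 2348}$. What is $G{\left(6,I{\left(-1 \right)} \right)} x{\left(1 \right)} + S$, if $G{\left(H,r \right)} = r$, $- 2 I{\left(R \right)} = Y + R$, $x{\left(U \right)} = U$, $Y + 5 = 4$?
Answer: $\frac{450}{589} \approx 0.76401$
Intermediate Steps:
$Y = -1$ ($Y = -5 + 4 = -1$)
$I{\left(R \right)} = \frac{1}{2} - \frac{R}{2}$ ($I{\left(R \right)} = - \frac{-1 + R}{2} = \frac{1}{2} - \frac{R}{2}$)
$S = - \frac{139}{589}$ ($S = \frac{973}{-4123} = 973 \left(- \frac{1}{4123}\right) = - \frac{139}{589} \approx -0.23599$)
$G{\left(6,I{\left(-1 \right)} \right)} x{\left(1 \right)} + S = \left(\frac{1}{2} - - \frac{1}{2}\right) 1 - \frac{139}{589} = \left(\frac{1}{2} + \frac{1}{2}\right) 1 - \frac{139}{589} = 1 \cdot 1 - \frac{139}{589} = 1 - \frac{139}{589} = \frac{450}{589}$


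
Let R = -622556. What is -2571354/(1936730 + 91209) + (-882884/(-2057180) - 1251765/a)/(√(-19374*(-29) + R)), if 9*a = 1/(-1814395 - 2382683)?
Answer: -2571354/2027939 - 24317820935626429571*I*√60710/31222849450 ≈ -1.268 - 1.919e+11*I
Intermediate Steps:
a = -1/37773702 (a = 1/(9*(-1814395 - 2382683)) = (⅑)/(-4197078) = (⅑)*(-1/4197078) = -1/37773702 ≈ -2.6473e-8)
-2571354/(1936730 + 91209) + (-882884/(-2057180) - 1251765/a)/(√(-19374*(-29) + R)) = -2571354/(1936730 + 91209) + (-882884/(-2057180) - 1251765/(-1/37773702))/(√(-19374*(-29) - 622556)) = -2571354/2027939 + (-882884*(-1/2057180) - 1251765*(-37773702))/(√(561846 - 622556)) = -2571354*1/2027939 + (220721/514295 + 47283798084030)/(√(-60710)) = -2571354/2027939 + 24317820935626429571/(514295*((I*√60710))) = -2571354/2027939 + 24317820935626429571*(-I*√60710/60710)/514295 = -2571354/2027939 - 24317820935626429571*I*√60710/31222849450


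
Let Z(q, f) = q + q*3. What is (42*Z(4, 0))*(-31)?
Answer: -20832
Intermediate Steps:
Z(q, f) = 4*q (Z(q, f) = q + 3*q = 4*q)
(42*Z(4, 0))*(-31) = (42*(4*4))*(-31) = (42*16)*(-31) = 672*(-31) = -20832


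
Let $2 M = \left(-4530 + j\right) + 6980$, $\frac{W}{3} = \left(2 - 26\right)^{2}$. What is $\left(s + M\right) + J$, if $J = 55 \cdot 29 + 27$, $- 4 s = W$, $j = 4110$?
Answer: $4470$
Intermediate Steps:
$W = 1728$ ($W = 3 \left(2 - 26\right)^{2} = 3 \left(-24\right)^{2} = 3 \cdot 576 = 1728$)
$s = -432$ ($s = \left(- \frac{1}{4}\right) 1728 = -432$)
$M = 3280$ ($M = \frac{\left(-4530 + 4110\right) + 6980}{2} = \frac{-420 + 6980}{2} = \frac{1}{2} \cdot 6560 = 3280$)
$J = 1622$ ($J = 1595 + 27 = 1622$)
$\left(s + M\right) + J = \left(-432 + 3280\right) + 1622 = 2848 + 1622 = 4470$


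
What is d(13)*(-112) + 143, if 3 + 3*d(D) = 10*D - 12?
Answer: -12451/3 ≈ -4150.3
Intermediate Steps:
d(D) = -5 + 10*D/3 (d(D) = -1 + (10*D - 12)/3 = -1 + (-12 + 10*D)/3 = -1 + (-4 + 10*D/3) = -5 + 10*D/3)
d(13)*(-112) + 143 = (-5 + (10/3)*13)*(-112) + 143 = (-5 + 130/3)*(-112) + 143 = (115/3)*(-112) + 143 = -12880/3 + 143 = -12451/3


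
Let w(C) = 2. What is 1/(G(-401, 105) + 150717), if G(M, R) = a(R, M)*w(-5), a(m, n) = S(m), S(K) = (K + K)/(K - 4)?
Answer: 101/15222837 ≈ 6.6348e-6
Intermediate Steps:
S(K) = 2*K/(-4 + K) (S(K) = (2*K)/(-4 + K) = 2*K/(-4 + K))
a(m, n) = 2*m/(-4 + m)
G(M, R) = 4*R/(-4 + R) (G(M, R) = (2*R/(-4 + R))*2 = 4*R/(-4 + R))
1/(G(-401, 105) + 150717) = 1/(4*105/(-4 + 105) + 150717) = 1/(4*105/101 + 150717) = 1/(4*105*(1/101) + 150717) = 1/(420/101 + 150717) = 1/(15222837/101) = 101/15222837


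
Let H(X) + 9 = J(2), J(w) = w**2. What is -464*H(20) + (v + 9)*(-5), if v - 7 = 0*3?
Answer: 2240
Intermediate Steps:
v = 7 (v = 7 + 0*3 = 7 + 0 = 7)
H(X) = -5 (H(X) = -9 + 2**2 = -9 + 4 = -5)
-464*H(20) + (v + 9)*(-5) = -464*(-5) + (7 + 9)*(-5) = 2320 + 16*(-5) = 2320 - 80 = 2240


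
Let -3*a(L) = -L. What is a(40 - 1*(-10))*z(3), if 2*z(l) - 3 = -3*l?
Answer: -50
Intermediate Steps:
a(L) = L/3 (a(L) = -(-1)*L/3 = L/3)
z(l) = 3/2 - 3*l/2 (z(l) = 3/2 + (-3*l)/2 = 3/2 - 3*l/2)
a(40 - 1*(-10))*z(3) = ((40 - 1*(-10))/3)*(3/2 - 3/2*3) = ((40 + 10)/3)*(3/2 - 9/2) = ((1/3)*50)*(-3) = (50/3)*(-3) = -50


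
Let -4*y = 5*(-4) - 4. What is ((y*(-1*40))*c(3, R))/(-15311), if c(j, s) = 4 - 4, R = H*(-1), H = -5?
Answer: 0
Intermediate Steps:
R = 5 (R = -5*(-1) = 5)
c(j, s) = 0
y = 6 (y = -(5*(-4) - 4)/4 = -(-20 - 4)/4 = -¼*(-24) = 6)
((y*(-1*40))*c(3, R))/(-15311) = ((6*(-1*40))*0)/(-15311) = ((6*(-40))*0)*(-1/15311) = -240*0*(-1/15311) = 0*(-1/15311) = 0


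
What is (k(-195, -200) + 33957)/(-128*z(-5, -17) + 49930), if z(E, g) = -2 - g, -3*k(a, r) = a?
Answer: 17011/24005 ≈ 0.70864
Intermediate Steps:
k(a, r) = -a/3
(k(-195, -200) + 33957)/(-128*z(-5, -17) + 49930) = (-⅓*(-195) + 33957)/(-128*(-2 - 1*(-17)) + 49930) = (65 + 33957)/(-128*(-2 + 17) + 49930) = 34022/(-128*15 + 49930) = 34022/(-1920 + 49930) = 34022/48010 = 34022*(1/48010) = 17011/24005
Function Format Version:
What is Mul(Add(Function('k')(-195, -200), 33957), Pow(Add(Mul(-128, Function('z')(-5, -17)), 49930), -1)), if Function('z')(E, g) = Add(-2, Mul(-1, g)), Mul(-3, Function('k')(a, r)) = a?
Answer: Rational(17011, 24005) ≈ 0.70864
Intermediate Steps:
Function('k')(a, r) = Mul(Rational(-1, 3), a)
Mul(Add(Function('k')(-195, -200), 33957), Pow(Add(Mul(-128, Function('z')(-5, -17)), 49930), -1)) = Mul(Add(Mul(Rational(-1, 3), -195), 33957), Pow(Add(Mul(-128, Add(-2, Mul(-1, -17))), 49930), -1)) = Mul(Add(65, 33957), Pow(Add(Mul(-128, Add(-2, 17)), 49930), -1)) = Mul(34022, Pow(Add(Mul(-128, 15), 49930), -1)) = Mul(34022, Pow(Add(-1920, 49930), -1)) = Mul(34022, Pow(48010, -1)) = Mul(34022, Rational(1, 48010)) = Rational(17011, 24005)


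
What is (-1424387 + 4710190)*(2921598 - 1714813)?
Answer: 3965257773355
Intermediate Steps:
(-1424387 + 4710190)*(2921598 - 1714813) = 3285803*1206785 = 3965257773355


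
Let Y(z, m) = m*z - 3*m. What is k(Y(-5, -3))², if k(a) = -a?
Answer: 576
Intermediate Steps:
Y(z, m) = -3*m + m*z
k(Y(-5, -3))² = (-(-3)*(-3 - 5))² = (-(-3)*(-8))² = (-1*24)² = (-24)² = 576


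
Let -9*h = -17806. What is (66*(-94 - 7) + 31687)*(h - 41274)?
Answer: -8848926860/9 ≈ -9.8321e+8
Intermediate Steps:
h = 17806/9 (h = -1/9*(-17806) = 17806/9 ≈ 1978.4)
(66*(-94 - 7) + 31687)*(h - 41274) = (66*(-94 - 7) + 31687)*(17806/9 - 41274) = (66*(-101) + 31687)*(-353660/9) = (-6666 + 31687)*(-353660/9) = 25021*(-353660/9) = -8848926860/9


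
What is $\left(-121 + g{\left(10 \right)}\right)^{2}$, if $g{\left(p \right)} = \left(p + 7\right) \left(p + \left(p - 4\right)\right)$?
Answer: $22801$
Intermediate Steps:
$g{\left(p \right)} = \left(-4 + 2 p\right) \left(7 + p\right)$ ($g{\left(p \right)} = \left(7 + p\right) \left(p + \left(-4 + p\right)\right) = \left(7 + p\right) \left(-4 + 2 p\right) = \left(-4 + 2 p\right) \left(7 + p\right)$)
$\left(-121 + g{\left(10 \right)}\right)^{2} = \left(-121 + \left(-28 + 2 \cdot 10^{2} + 10 \cdot 10\right)\right)^{2} = \left(-121 + \left(-28 + 2 \cdot 100 + 100\right)\right)^{2} = \left(-121 + \left(-28 + 200 + 100\right)\right)^{2} = \left(-121 + 272\right)^{2} = 151^{2} = 22801$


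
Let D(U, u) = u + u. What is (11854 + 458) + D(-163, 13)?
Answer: 12338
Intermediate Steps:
D(U, u) = 2*u
(11854 + 458) + D(-163, 13) = (11854 + 458) + 2*13 = 12312 + 26 = 12338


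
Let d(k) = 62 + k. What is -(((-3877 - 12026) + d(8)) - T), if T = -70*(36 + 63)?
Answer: 8903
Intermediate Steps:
T = -6930 (T = -70*99 = -6930)
-(((-3877 - 12026) + d(8)) - T) = -(((-3877 - 12026) + (62 + 8)) - 1*(-6930)) = -((-15903 + 70) + 6930) = -(-15833 + 6930) = -1*(-8903) = 8903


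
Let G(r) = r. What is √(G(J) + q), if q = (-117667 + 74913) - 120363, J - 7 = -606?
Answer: 2*I*√40929 ≈ 404.62*I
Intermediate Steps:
J = -599 (J = 7 - 606 = -599)
q = -163117 (q = -42754 - 120363 = -163117)
√(G(J) + q) = √(-599 - 163117) = √(-163716) = 2*I*√40929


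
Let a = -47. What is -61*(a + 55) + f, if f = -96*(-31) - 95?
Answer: 2393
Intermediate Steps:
f = 2881 (f = 2976 - 95 = 2881)
-61*(a + 55) + f = -61*(-47 + 55) + 2881 = -61*8 + 2881 = -488 + 2881 = 2393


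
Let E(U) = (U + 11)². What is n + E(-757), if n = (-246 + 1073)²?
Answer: 1240445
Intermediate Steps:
E(U) = (11 + U)²
n = 683929 (n = 827² = 683929)
n + E(-757) = 683929 + (11 - 757)² = 683929 + (-746)² = 683929 + 556516 = 1240445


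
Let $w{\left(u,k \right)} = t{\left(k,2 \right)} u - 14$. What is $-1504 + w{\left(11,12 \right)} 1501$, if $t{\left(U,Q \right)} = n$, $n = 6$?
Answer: $76548$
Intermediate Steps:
$t{\left(U,Q \right)} = 6$
$w{\left(u,k \right)} = -14 + 6 u$ ($w{\left(u,k \right)} = 6 u - 14 = -14 + 6 u$)
$-1504 + w{\left(11,12 \right)} 1501 = -1504 + \left(-14 + 6 \cdot 11\right) 1501 = -1504 + \left(-14 + 66\right) 1501 = -1504 + 52 \cdot 1501 = -1504 + 78052 = 76548$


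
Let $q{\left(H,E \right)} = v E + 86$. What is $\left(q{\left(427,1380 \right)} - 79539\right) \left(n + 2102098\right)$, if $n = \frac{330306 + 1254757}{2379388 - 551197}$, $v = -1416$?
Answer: $- \frac{7814945060521246273}{1828191} \approx -4.2747 \cdot 10^{12}$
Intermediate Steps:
$n = \frac{1585063}{1828191} \approx 0.86701$
$q{\left(H,E \right)} = 86 - 1416 E$ ($q{\left(H,E \right)} = - 1416 E + 86 = 86 - 1416 E$)
$\left(q{\left(427,1380 \right)} - 79539\right) \left(n + 2102098\right) = \left(\left(86 - 1954080\right) - 79539\right) \left(\frac{1585063}{1828191} + 2102098\right) = \left(\left(86 - 1954080\right) - 79539\right) \frac{3843038229781}{1828191} = \left(-1953994 - 79539\right) \frac{3843038229781}{1828191} = \left(-2033533\right) \frac{3843038229781}{1828191} = - \frac{7814945060521246273}{1828191}$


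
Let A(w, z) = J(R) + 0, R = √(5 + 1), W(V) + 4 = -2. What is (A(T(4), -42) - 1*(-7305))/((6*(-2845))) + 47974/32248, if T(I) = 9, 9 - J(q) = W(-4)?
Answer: 9714347/9174556 ≈ 1.0588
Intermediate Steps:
W(V) = -6 (W(V) = -4 - 2 = -6)
R = √6 ≈ 2.4495
J(q) = 15 (J(q) = 9 - 1*(-6) = 9 + 6 = 15)
A(w, z) = 15 (A(w, z) = 15 + 0 = 15)
(A(T(4), -42) - 1*(-7305))/((6*(-2845))) + 47974/32248 = (15 - 1*(-7305))/((6*(-2845))) + 47974/32248 = (15 + 7305)/(-17070) + 47974*(1/32248) = 7320*(-1/17070) + 23987/16124 = -244/569 + 23987/16124 = 9714347/9174556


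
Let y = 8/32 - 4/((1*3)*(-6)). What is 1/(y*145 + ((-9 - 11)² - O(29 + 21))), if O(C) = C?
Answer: 36/15065 ≈ 0.0023896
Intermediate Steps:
y = 17/36 (y = 8*(1/32) - 4/(3*(-6)) = ¼ - 4/(-18) = ¼ - 4*(-1/18) = ¼ + 2/9 = 17/36 ≈ 0.47222)
1/(y*145 + ((-9 - 11)² - O(29 + 21))) = 1/((17/36)*145 + ((-9 - 11)² - (29 + 21))) = 1/(2465/36 + ((-20)² - 1*50)) = 1/(2465/36 + (400 - 50)) = 1/(2465/36 + 350) = 1/(15065/36) = 36/15065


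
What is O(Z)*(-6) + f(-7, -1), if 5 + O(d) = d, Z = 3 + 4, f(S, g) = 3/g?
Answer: -15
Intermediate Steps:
Z = 7
O(d) = -5 + d
O(Z)*(-6) + f(-7, -1) = (-5 + 7)*(-6) + 3/(-1) = 2*(-6) + 3*(-1) = -12 - 3 = -15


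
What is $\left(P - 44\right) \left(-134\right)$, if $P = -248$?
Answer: $39128$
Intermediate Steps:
$\left(P - 44\right) \left(-134\right) = \left(-248 - 44\right) \left(-134\right) = \left(-292\right) \left(-134\right) = 39128$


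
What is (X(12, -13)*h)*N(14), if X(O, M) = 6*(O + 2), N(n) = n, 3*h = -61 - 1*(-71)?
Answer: 3920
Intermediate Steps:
h = 10/3 (h = (-61 - 1*(-71))/3 = (-61 + 71)/3 = (⅓)*10 = 10/3 ≈ 3.3333)
X(O, M) = 12 + 6*O (X(O, M) = 6*(2 + O) = 12 + 6*O)
(X(12, -13)*h)*N(14) = ((12 + 6*12)*(10/3))*14 = ((12 + 72)*(10/3))*14 = (84*(10/3))*14 = 280*14 = 3920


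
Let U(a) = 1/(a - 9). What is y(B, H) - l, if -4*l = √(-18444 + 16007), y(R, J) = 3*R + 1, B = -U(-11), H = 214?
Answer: 23/20 + I*√2437/4 ≈ 1.15 + 12.341*I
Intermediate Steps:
U(a) = 1/(-9 + a)
B = 1/20 (B = -1/(-9 - 11) = -1/(-20) = -1*(-1/20) = 1/20 ≈ 0.050000)
y(R, J) = 1 + 3*R
l = -I*√2437/4 (l = -√(-18444 + 16007)/4 = -I*√2437/4 ≈ -12.341*I)
y(B, H) - l = (1 + 3*(1/20)) - (-1)*I*√2437/4 = (1 + 3/20) + I*√2437/4 = 23/20 + I*√2437/4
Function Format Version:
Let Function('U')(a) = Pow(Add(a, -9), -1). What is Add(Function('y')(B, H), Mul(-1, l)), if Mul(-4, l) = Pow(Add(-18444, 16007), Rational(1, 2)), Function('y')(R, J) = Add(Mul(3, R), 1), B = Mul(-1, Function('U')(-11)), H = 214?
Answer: Add(Rational(23, 20), Mul(Rational(1, 4), I, Pow(2437, Rational(1, 2)))) ≈ Add(1.1500, Mul(12.341, I))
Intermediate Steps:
Function('U')(a) = Pow(Add(-9, a), -1)
B = Rational(1, 20) (B = Mul(-1, Pow(Add(-9, -11), -1)) = Mul(-1, Pow(-20, -1)) = Mul(-1, Rational(-1, 20)) = Rational(1, 20) ≈ 0.050000)
Function('y')(R, J) = Add(1, Mul(3, R))
l = Mul(Rational(-1, 4), I, Pow(2437, Rational(1, 2))) (l = Mul(Rational(-1, 4), Pow(Add(-18444, 16007), Rational(1, 2))) = Mul(Rational(-1, 4), Pow(-2437, Rational(1, 2))) = Mul(Rational(-1, 4), Mul(I, Pow(2437, Rational(1, 2)))) = Mul(Rational(-1, 4), I, Pow(2437, Rational(1, 2))) ≈ Mul(-12.341, I))
Add(Function('y')(B, H), Mul(-1, l)) = Add(Add(1, Mul(3, Rational(1, 20))), Mul(-1, Mul(Rational(-1, 4), I, Pow(2437, Rational(1, 2))))) = Add(Add(1, Rational(3, 20)), Mul(Rational(1, 4), I, Pow(2437, Rational(1, 2)))) = Add(Rational(23, 20), Mul(Rational(1, 4), I, Pow(2437, Rational(1, 2))))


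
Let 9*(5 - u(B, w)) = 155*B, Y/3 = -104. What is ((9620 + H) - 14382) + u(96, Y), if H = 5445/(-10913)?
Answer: -209884238/32739 ≈ -6410.8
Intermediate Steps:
Y = -312 (Y = 3*(-104) = -312)
u(B, w) = 5 - 155*B/9
H = -5445/10913 (H = 5445*(-1/10913) = -5445/10913 ≈ -0.49895)
((9620 + H) - 14382) + u(96, Y) = ((9620 - 5445/10913) - 14382) + (5 - 155/9*96) = (104977615/10913 - 14382) + (5 - 4960/3) = -51973151/10913 - 4945/3 = -209884238/32739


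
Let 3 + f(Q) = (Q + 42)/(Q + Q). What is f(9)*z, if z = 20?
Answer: -10/3 ≈ -3.3333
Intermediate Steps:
f(Q) = -3 + (42 + Q)/(2*Q) (f(Q) = -3 + (Q + 42)/(Q + Q) = -3 + (42 + Q)/((2*Q)) = -3 + (42 + Q)*(1/(2*Q)) = -3 + (42 + Q)/(2*Q))
f(9)*z = (-5/2 + 21/9)*20 = (-5/2 + 21*(1/9))*20 = (-5/2 + 7/3)*20 = -1/6*20 = -10/3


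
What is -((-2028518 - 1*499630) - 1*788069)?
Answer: 3316217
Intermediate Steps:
-((-2028518 - 1*499630) - 1*788069) = -((-2028518 - 499630) - 788069) = -(-2528148 - 788069) = -1*(-3316217) = 3316217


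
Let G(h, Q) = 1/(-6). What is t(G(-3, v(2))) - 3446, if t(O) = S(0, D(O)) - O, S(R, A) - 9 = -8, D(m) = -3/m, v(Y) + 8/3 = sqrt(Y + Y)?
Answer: -20669/6 ≈ -3444.8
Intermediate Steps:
v(Y) = -8/3 + sqrt(2)*sqrt(Y) (v(Y) = -8/3 + sqrt(Y + Y) = -8/3 + sqrt(2*Y) = -8/3 + sqrt(2)*sqrt(Y))
S(R, A) = 1 (S(R, A) = 9 - 8 = 1)
G(h, Q) = -1/6
t(O) = 1 - O
t(G(-3, v(2))) - 3446 = (1 - 1*(-1/6)) - 3446 = (1 + 1/6) - 3446 = 7/6 - 3446 = -20669/6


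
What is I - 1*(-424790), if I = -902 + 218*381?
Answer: 506946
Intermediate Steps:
I = 82156 (I = -902 + 83058 = 82156)
I - 1*(-424790) = 82156 - 1*(-424790) = 82156 + 424790 = 506946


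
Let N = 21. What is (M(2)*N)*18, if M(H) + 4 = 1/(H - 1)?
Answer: -1134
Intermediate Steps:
M(H) = -4 + 1/(-1 + H) (M(H) = -4 + 1/(H - 1) = -4 + 1/(-1 + H))
(M(2)*N)*18 = (((5 - 4*2)/(-1 + 2))*21)*18 = (((5 - 8)/1)*21)*18 = ((1*(-3))*21)*18 = -3*21*18 = -63*18 = -1134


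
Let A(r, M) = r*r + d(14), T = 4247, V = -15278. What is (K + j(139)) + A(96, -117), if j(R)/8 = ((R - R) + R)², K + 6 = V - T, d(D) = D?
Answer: 144267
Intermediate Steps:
K = -19531 (K = -6 + (-15278 - 1*4247) = -6 + (-15278 - 4247) = -6 - 19525 = -19531)
A(r, M) = 14 + r² (A(r, M) = r*r + 14 = r² + 14 = 14 + r²)
j(R) = 8*R² (j(R) = 8*((R - R) + R)² = 8*(0 + R)² = 8*R²)
(K + j(139)) + A(96, -117) = (-19531 + 8*139²) + (14 + 96²) = (-19531 + 8*19321) + (14 + 9216) = (-19531 + 154568) + 9230 = 135037 + 9230 = 144267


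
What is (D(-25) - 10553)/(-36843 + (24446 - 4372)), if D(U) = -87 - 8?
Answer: 10648/16769 ≈ 0.63498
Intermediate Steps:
D(U) = -95
(D(-25) - 10553)/(-36843 + (24446 - 4372)) = (-95 - 10553)/(-36843 + (24446 - 4372)) = -10648/(-36843 + 20074) = -10648/(-16769) = -10648*(-1/16769) = 10648/16769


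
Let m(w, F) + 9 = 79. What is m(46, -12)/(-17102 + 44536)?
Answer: 35/13717 ≈ 0.0025516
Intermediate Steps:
m(w, F) = 70 (m(w, F) = -9 + 79 = 70)
m(46, -12)/(-17102 + 44536) = 70/(-17102 + 44536) = 70/27434 = 70*(1/27434) = 35/13717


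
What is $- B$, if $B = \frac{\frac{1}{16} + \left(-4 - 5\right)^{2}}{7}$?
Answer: $- \frac{1297}{112} \approx -11.58$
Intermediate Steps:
$B = \frac{1297}{112}$ ($B = \frac{\frac{1}{16} + \left(-9\right)^{2}}{7} = \frac{\frac{1}{16} + 81}{7} = \frac{1}{7} \cdot \frac{1297}{16} = \frac{1297}{112} \approx 11.58$)
$- B = \left(-1\right) \frac{1297}{112} = - \frac{1297}{112}$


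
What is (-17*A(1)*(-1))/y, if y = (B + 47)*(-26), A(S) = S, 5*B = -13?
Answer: -85/5772 ≈ -0.014726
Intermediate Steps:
B = -13/5 (B = (⅕)*(-13) = -13/5 ≈ -2.6000)
y = -5772/5 (y = (-13/5 + 47)*(-26) = (222/5)*(-26) = -5772/5 ≈ -1154.4)
(-17*A(1)*(-1))/y = (-17*1*(-1))/(-5772/5) = -17*(-1)*(-5/5772) = 17*(-5/5772) = -85/5772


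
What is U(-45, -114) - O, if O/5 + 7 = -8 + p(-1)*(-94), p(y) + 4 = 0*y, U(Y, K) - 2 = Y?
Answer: -1848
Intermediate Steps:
U(Y, K) = 2 + Y
p(y) = -4 (p(y) = -4 + 0*y = -4 + 0 = -4)
O = 1805 (O = -35 + 5*(-8 - 4*(-94)) = -35 + 5*(-8 + 376) = -35 + 5*368 = -35 + 1840 = 1805)
U(-45, -114) - O = (2 - 45) - 1*1805 = -43 - 1805 = -1848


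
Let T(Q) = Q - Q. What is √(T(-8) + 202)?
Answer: √202 ≈ 14.213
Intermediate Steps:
T(Q) = 0
√(T(-8) + 202) = √(0 + 202) = √202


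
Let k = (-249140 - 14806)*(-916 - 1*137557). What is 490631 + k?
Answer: 36549885089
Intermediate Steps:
k = 36549394458 (k = -263946*(-916 - 137557) = -263946*(-138473) = 36549394458)
490631 + k = 490631 + 36549394458 = 36549885089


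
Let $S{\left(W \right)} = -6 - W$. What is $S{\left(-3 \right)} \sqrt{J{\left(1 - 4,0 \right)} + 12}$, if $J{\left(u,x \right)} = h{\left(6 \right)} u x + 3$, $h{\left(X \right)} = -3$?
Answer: $- 3 \sqrt{15} \approx -11.619$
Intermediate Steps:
$J{\left(u,x \right)} = 3 - 3 u x$ ($J{\left(u,x \right)} = - 3 u x + 3 = 3 - 3 u x$)
$S{\left(-3 \right)} \sqrt{J{\left(1 - 4,0 \right)} + 12} = \left(-6 - -3\right) \sqrt{\left(3 - 3 \left(1 - 4\right) 0\right) + 12} = \left(-6 + 3\right) \sqrt{\left(3 - \left(-9\right) 0\right) + 12} = - 3 \sqrt{\left(3 + 0\right) + 12} = - 3 \sqrt{3 + 12} = - 3 \sqrt{15}$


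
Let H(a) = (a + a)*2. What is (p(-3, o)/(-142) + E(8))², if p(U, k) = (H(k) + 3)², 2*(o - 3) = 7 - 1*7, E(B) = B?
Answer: 829921/20164 ≈ 41.159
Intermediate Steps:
H(a) = 4*a (H(a) = (2*a)*2 = 4*a)
o = 3 (o = 3 + (7 - 1*7)/2 = 3 + (7 - 7)/2 = 3 + (½)*0 = 3 + 0 = 3)
p(U, k) = (3 + 4*k)² (p(U, k) = (4*k + 3)² = (3 + 4*k)²)
(p(-3, o)/(-142) + E(8))² = ((3 + 4*3)²/(-142) + 8)² = ((3 + 12)²*(-1/142) + 8)² = (15²*(-1/142) + 8)² = (225*(-1/142) + 8)² = (-225/142 + 8)² = (911/142)² = 829921/20164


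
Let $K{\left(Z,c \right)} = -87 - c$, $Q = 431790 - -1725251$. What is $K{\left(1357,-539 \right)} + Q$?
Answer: $2157493$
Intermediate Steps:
$Q = 2157041$ ($Q = 431790 + 1725251 = 2157041$)
$K{\left(1357,-539 \right)} + Q = \left(-87 - -539\right) + 2157041 = \left(-87 + 539\right) + 2157041 = 452 + 2157041 = 2157493$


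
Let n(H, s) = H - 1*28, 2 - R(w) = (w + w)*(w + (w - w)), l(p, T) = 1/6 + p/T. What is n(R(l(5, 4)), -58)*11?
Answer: -23771/72 ≈ -330.15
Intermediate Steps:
l(p, T) = ⅙ + p/T (l(p, T) = 1*(⅙) + p/T = ⅙ + p/T)
R(w) = 2 - 2*w² (R(w) = 2 - (w + w)*(w + (w - w)) = 2 - 2*w*(w + 0) = 2 - 2*w*w = 2 - 2*w²)
n(H, s) = -28 + H (n(H, s) = H - 28 = -28 + H)
n(R(l(5, 4)), -58)*11 = (-28 + (2 - 2*(5 + (⅙)*4)²/16))*11 = (-28 + (2 - 2*(5 + ⅔)²/16))*11 = (-28 + (2 - 2*((¼)*(17/3))²))*11 = (-28 + (2 - 2*(17/12)²))*11 = (-28 + (2 - 2*289/144))*11 = (-28 + (2 - 289/72))*11 = (-28 - 145/72)*11 = -2161/72*11 = -23771/72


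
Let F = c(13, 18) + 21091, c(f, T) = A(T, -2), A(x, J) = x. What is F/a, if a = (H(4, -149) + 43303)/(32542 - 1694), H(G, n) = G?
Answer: 59197312/3937 ≈ 15036.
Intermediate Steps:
c(f, T) = T
a = 43307/30848 (a = (4 + 43303)/(32542 - 1694) = 43307/30848 ≈ 1.4039)
F = 21109 (F = 18 + 21091 = 21109)
F/a = 21109/(43307/30848) = 21109*(30848/43307) = 59197312/3937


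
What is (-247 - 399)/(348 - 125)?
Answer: -646/223 ≈ -2.8969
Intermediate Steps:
(-247 - 399)/(348 - 125) = -646/223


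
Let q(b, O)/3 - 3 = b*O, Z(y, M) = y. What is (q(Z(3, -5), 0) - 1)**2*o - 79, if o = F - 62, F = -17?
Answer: -5135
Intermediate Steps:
q(b, O) = 9 + 3*O*b (q(b, O) = 9 + 3*(b*O) = 9 + 3*(O*b) = 9 + 3*O*b)
o = -79 (o = -17 - 62 = -79)
(q(Z(3, -5), 0) - 1)**2*o - 79 = ((9 + 3*0*3) - 1)**2*(-79) - 79 = ((9 + 0) - 1)**2*(-79) - 79 = (9 - 1)**2*(-79) - 79 = 8**2*(-79) - 79 = 64*(-79) - 79 = -5056 - 79 = -5135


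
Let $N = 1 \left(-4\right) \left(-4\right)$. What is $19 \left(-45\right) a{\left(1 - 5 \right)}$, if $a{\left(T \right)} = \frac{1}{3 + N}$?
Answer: $-45$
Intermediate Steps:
$N = 16$ ($N = \left(-4\right) \left(-4\right) = 16$)
$a{\left(T \right)} = \frac{1}{19}$ ($a{\left(T \right)} = \frac{1}{3 + 16} = \frac{1}{19}$)
$19 \left(-45\right) a{\left(1 - 5 \right)} = 19 \left(-45\right) \frac{1}{19} = \left(-855\right) \frac{1}{19} = -45$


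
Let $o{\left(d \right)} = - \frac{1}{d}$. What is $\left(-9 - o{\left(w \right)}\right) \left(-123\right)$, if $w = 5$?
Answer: $\frac{5412}{5} \approx 1082.4$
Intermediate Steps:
$\left(-9 - o{\left(w \right)}\right) \left(-123\right) = \left(-9 - - \frac{1}{5}\right) \left(-123\right) = \left(-9 + \frac{1}{5}\right) \left(-123\right) = \left(- \frac{44}{5}\right) \left(-123\right) = \frac{5412}{5}$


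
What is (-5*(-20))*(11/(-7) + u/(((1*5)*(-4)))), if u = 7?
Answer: -1345/7 ≈ -192.14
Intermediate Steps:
(-5*(-20))*(11/(-7) + u/(((1*5)*(-4)))) = (-5*(-20))*(11/(-7) + 7/(((1*5)*(-4)))) = 100*(11*(-⅐) + 7/((5*(-4)))) = 100*(-11/7 + 7/(-20)) = 100*(-11/7 + 7*(-1/20)) = 100*(-11/7 - 7/20) = 100*(-269/140) = -1345/7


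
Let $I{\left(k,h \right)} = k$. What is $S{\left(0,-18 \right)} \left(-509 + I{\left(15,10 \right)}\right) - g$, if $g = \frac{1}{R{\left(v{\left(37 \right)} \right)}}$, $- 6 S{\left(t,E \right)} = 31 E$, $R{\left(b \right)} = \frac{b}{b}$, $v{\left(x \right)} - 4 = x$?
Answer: $-45943$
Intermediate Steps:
$v{\left(x \right)} = 4 + x$
$R{\left(b \right)} = 1$
$S{\left(t,E \right)} = - \frac{31 E}{6}$
$g = 1$ ($g = 1^{-1} = 1$)
$S{\left(0,-18 \right)} \left(-509 + I{\left(15,10 \right)}\right) - g = \left(- \frac{31}{6}\right) \left(-18\right) \left(-509 + 15\right) - 1 = 93 \left(-494\right) - 1 = -45942 - 1 = -45943$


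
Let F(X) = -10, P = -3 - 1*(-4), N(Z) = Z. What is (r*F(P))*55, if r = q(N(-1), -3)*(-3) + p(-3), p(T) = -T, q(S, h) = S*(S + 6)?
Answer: -9900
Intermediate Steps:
P = 1 (P = -3 + 4 = 1)
q(S, h) = S*(6 + S)
r = 18 (r = -(6 - 1)*(-3) - 1*(-3) = -1*5*(-3) + 3 = -5*(-3) + 3 = 15 + 3 = 18)
(r*F(P))*55 = (18*(-10))*55 = -180*55 = -9900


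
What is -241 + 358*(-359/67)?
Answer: -144669/67 ≈ -2159.2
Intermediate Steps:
-241 + 358*(-359/67) = -241 - 128522/67 = -144669/67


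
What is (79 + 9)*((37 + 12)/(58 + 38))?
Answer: 539/12 ≈ 44.917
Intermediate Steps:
(79 + 9)*((37 + 12)/(58 + 38)) = 88*(49/96) = 539/12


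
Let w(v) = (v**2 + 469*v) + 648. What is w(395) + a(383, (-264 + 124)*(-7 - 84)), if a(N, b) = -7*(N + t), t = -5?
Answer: 339282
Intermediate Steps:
a(N, b) = 35 - 7*N (a(N, b) = -7*(N - 5) = -7*(-5 + N) = 35 - 7*N)
w(v) = 648 + v**2 + 469*v
w(395) + a(383, (-264 + 124)*(-7 - 84)) = (648 + 395**2 + 469*395) + (35 - 7*383) = (648 + 156025 + 185255) + (35 - 2681) = 341928 - 2646 = 339282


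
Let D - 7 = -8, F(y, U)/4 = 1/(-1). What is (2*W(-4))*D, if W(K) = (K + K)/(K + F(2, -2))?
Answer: -2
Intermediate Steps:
F(y, U) = -4 (F(y, U) = 4/(-1) = 4*(-1) = -4)
D = -1 (D = 7 - 8 = -1)
W(K) = 2*K/(-4 + K) (W(K) = (K + K)/(K - 4) = (2*K)/(-4 + K) = 2*K/(-4 + K))
(2*W(-4))*D = (2*(2*(-4)/(-4 - 4)))*(-1) = (2*(2*(-4)/(-8)))*(-1) = (2*(2*(-4)*(-⅛)))*(-1) = (2*1)*(-1) = 2*(-1) = -2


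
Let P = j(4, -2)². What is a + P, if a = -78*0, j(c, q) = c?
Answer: 16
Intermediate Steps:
a = 0
P = 16 (P = 4² = 16)
a + P = 0 + 16 = 16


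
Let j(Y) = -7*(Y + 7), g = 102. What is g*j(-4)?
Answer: -2142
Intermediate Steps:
j(Y) = -49 - 7*Y (j(Y) = -7*(7 + Y) = -49 - 7*Y)
g*j(-4) = 102*(-49 - 7*(-4)) = 102*(-49 + 28) = 102*(-21) = -2142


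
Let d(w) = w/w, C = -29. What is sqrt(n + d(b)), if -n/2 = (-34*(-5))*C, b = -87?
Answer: sqrt(9861) ≈ 99.303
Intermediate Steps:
d(w) = 1
n = 9860 (n = -2*(-34*(-5))*(-29) = -340*(-29) = -2*(-4930) = 9860)
sqrt(n + d(b)) = sqrt(9860 + 1) = sqrt(9861)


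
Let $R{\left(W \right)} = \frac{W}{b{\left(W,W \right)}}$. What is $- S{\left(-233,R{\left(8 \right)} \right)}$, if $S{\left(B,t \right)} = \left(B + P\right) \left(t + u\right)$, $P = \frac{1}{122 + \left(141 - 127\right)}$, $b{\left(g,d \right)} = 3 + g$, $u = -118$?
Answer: $- \frac{20438115}{748} \approx -27324.0$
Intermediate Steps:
$P = \frac{1}{136}$ ($P = \frac{1}{122 + \left(141 - 127\right)} = \frac{1}{122 + 14} = \frac{1}{136} \approx 0.0073529$)
$R{\left(W \right)} = \frac{W}{3 + W}$
$S{\left(B,t \right)} = \left(-118 + t\right) \left(\frac{1}{136} + B\right)$ ($S{\left(B,t \right)} = \left(B + \frac{1}{136}\right) \left(t - 118\right) = \left(\frac{1}{136} + B\right) \left(-118 + t\right) = \left(-118 + t\right) \left(\frac{1}{136} + B\right)$)
$- S{\left(-233,R{\left(8 \right)} \right)} = - (- \frac{59}{68} - -27494 + \frac{8 \frac{1}{3 + 8}}{136} - 233 \frac{8}{3 + 8}) = - (- \frac{59}{68} + 27494 + \frac{8 \cdot \frac{1}{11}}{136} - 233 \cdot \frac{8}{11}) = - (- \frac{59}{68} + 27494 + \frac{8 \cdot \frac{1}{11}}{136} - 233 \cdot 8 \cdot \frac{1}{11}) = - (- \frac{59}{68} + 27494 + \frac{1}{136} \cdot \frac{8}{11} - \frac{1864}{11}) = - (- \frac{59}{68} + 27494 + \frac{1}{187} - \frac{1864}{11}) = \left(-1\right) \frac{20438115}{748} = - \frac{20438115}{748}$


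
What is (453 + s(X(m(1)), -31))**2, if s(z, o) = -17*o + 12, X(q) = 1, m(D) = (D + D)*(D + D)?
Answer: 984064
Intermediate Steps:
m(D) = 4*D**2 (m(D) = (2*D)*(2*D) = 4*D**2)
s(z, o) = 12 - 17*o
(453 + s(X(m(1)), -31))**2 = (453 + (12 - 17*(-31)))**2 = (453 + (12 + 527))**2 = (453 + 539)**2 = 992**2 = 984064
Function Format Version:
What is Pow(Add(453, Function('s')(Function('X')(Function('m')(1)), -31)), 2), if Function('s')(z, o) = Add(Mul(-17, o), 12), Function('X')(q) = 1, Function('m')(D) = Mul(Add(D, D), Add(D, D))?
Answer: 984064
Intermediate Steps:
Function('m')(D) = Mul(4, Pow(D, 2)) (Function('m')(D) = Mul(Mul(2, D), Mul(2, D)) = Mul(4, Pow(D, 2)))
Function('s')(z, o) = Add(12, Mul(-17, o))
Pow(Add(453, Function('s')(Function('X')(Function('m')(1)), -31)), 2) = Pow(Add(453, Add(12, Mul(-17, -31))), 2) = Pow(Add(453, Add(12, 527)), 2) = Pow(Add(453, 539), 2) = Pow(992, 2) = 984064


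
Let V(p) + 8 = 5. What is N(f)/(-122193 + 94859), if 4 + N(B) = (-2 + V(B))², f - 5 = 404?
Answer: -21/27334 ≈ -0.00076827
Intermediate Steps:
f = 409 (f = 5 + 404 = 409)
V(p) = -3 (V(p) = -8 + 5 = -3)
N(B) = 21 (N(B) = -4 + (-2 - 3)² = -4 + (-5)² = -4 + 25 = 21)
N(f)/(-122193 + 94859) = 21/(-122193 + 94859) = 21/(-27334) = 21*(-1/27334) = -21/27334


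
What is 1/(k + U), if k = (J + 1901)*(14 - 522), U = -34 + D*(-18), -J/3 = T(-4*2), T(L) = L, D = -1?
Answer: -1/977916 ≈ -1.0226e-6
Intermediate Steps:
J = 24 (J = -(-12)*2 = -3*(-8) = 24)
U = -16 (U = -34 - 1*(-18) = -34 + 18 = -16)
k = -977900 (k = (24 + 1901)*(14 - 522) = 1925*(-508) = -977900)
1/(k + U) = 1/(-977900 - 16) = 1/(-977916) = -1/977916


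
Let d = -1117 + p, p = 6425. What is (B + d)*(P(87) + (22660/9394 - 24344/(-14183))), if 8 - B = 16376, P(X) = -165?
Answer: 1539330621460/865163 ≈ 1.7792e+6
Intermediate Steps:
B = -16368 (B = 8 - 1*16376 = 8 - 16376 = -16368)
d = 5308 (d = -1117 + 6425 = 5308)
(B + d)*(P(87) + (22660/9394 - 24344/(-14183))) = (-16368 + 5308)*(-165 + (22660/9394 - 24344/(-14183))) = -11060*(-165 + (22660*(1/9394) - 24344*(-1/14183))) = -11060*(-165 + (1030/427 + 24344/14183)) = -11060*(-165 + 25003378/6056141) = -11060*(-974259887/6056141) = 1539330621460/865163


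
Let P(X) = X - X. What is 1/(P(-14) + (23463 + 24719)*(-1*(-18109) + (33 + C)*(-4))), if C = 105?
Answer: 1/845931374 ≈ 1.1821e-9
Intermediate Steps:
P(X) = 0
1/(P(-14) + (23463 + 24719)*(-1*(-18109) + (33 + C)*(-4))) = 1/(0 + (23463 + 24719)*(-1*(-18109) + (33 + 105)*(-4))) = 1/(0 + 48182*(18109 + 138*(-4))) = 1/(0 + 48182*(18109 - 552)) = 1/(0 + 48182*17557) = 1/(0 + 845931374) = 1/845931374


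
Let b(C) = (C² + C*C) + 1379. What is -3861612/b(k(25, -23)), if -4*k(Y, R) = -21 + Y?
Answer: -3861612/1381 ≈ -2796.2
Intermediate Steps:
k(Y, R) = 21/4 - Y/4 (k(Y, R) = -(-21 + Y)/4 = 21/4 - Y/4)
b(C) = 1379 + 2*C² (b(C) = (C² + C²) + 1379 = 2*C² + 1379 = 1379 + 2*C²)
-3861612/b(k(25, -23)) = -3861612/(1379 + 2*(21/4 - ¼*25)²) = -3861612/(1379 + 2*(21/4 - 25/4)²) = -3861612/(1379 + 2*(-1)²) = -3861612/(1379 + 2*1) = -3861612/(1379 + 2) = -3861612/1381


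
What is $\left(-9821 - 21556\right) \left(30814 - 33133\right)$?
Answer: $72763263$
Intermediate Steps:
$\left(-9821 - 21556\right) \left(30814 - 33133\right) = \left(-31377\right) \left(-2319\right) = 72763263$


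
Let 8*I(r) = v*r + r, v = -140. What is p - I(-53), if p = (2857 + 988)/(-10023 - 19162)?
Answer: -43007331/46696 ≈ -921.01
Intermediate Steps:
p = -769/5837 (p = 3845/(-29185) = 3845*(-1/29185) = -769/5837 ≈ -0.13175)
I(r) = -139*r/8 (I(r) = (-140*r + r)/8 = (-139*r)/8 = -139*r/8)
p - I(-53) = -769/5837 - (-139)*(-53)/8 = -769/5837 - 1*7367/8 = -769/5837 - 7367/8 = -43007331/46696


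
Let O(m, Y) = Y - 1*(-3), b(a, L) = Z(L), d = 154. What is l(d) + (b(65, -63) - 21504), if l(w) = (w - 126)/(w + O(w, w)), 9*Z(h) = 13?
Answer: -60185401/2799 ≈ -21502.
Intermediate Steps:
Z(h) = 13/9 (Z(h) = (⅑)*13 = 13/9)
b(a, L) = 13/9
O(m, Y) = 3 + Y (O(m, Y) = Y + 3 = 3 + Y)
l(w) = (-126 + w)/(3 + 2*w) (l(w) = (w - 126)/(w + (3 + w)) = (-126 + w)/(3 + 2*w))
l(d) + (b(65, -63) - 21504) = (-126 + 154)/(3 + 2*154) + (13/9 - 21504) = 28/(3 + 308) - 193523/9 = 28/311 - 193523/9 = -60185401/2799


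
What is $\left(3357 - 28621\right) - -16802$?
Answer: $-8462$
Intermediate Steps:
$\left(3357 - 28621\right) - -16802 = -25264 + 16802 = -8462$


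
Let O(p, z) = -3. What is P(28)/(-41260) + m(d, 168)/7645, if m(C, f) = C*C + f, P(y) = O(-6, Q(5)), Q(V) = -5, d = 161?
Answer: 43058203/12617308 ≈ 3.4126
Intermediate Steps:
P(y) = -3
m(C, f) = f + C² (m(C, f) = C² + f = f + C²)
P(28)/(-41260) + m(d, 168)/7645 = -3/(-41260) + (168 + 161²)/7645 = -3*(-1/41260) + (168 + 25921)*(1/7645) = 3/41260 + 26089*(1/7645) = 3/41260 + 26089/7645 = 43058203/12617308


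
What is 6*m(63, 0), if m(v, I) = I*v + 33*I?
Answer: 0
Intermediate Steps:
m(v, I) = 33*I + I*v
6*m(63, 0) = 6*(0*(33 + 63)) = 6*(0*96) = 6*0 = 0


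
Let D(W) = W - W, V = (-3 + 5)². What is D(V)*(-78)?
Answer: 0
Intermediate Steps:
V = 4 (V = 2² = 4)
D(W) = 0
D(V)*(-78) = 0*(-78) = 0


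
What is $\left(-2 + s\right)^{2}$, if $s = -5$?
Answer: $49$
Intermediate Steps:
$\left(-2 + s\right)^{2} = \left(-2 - 5\right)^{2} = \left(-7\right)^{2} = 49$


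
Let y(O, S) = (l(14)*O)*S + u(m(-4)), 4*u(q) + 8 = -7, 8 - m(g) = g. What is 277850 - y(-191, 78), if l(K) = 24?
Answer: 2541623/4 ≈ 6.3541e+5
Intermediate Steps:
m(g) = 8 - g
u(q) = -15/4 (u(q) = -2 + (¼)*(-7) = -2 - 7/4 = -15/4)
y(O, S) = -15/4 + 24*O*S (y(O, S) = (24*O)*S - 15/4 = 24*O*S - 15/4 = -15/4 + 24*O*S)
277850 - y(-191, 78) = 277850 - (-15/4 + 24*(-191)*78) = 277850 - (-15/4 - 357552) = 277850 - 1*(-1430223/4) = 277850 + 1430223/4 = 2541623/4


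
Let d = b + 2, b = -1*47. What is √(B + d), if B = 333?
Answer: 12*√2 ≈ 16.971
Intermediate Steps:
b = -47
d = -45 (d = -47 + 2 = -45)
√(B + d) = √(333 - 45) = √288 = 12*√2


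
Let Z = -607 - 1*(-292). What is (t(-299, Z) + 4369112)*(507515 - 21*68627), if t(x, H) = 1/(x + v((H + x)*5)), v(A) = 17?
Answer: -575171451673558/141 ≈ -4.0792e+12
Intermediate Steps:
Z = -315 (Z = -607 + 292 = -315)
t(x, H) = 1/(17 + x) (t(x, H) = 1/(x + 17) = 1/(17 + x))
(t(-299, Z) + 4369112)*(507515 - 21*68627) = (1/(17 - 299) + 4369112)*(507515 - 21*68627) = (1/(-282) + 4369112)*(507515 - 1441167) = (-1/282 + 4369112)*(-933652) = (1232089583/282)*(-933652) = -575171451673558/141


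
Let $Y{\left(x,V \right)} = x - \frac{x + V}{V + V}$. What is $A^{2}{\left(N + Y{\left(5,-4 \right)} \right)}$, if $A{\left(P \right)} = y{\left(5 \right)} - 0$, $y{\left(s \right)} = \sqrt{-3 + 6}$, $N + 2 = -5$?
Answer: $3$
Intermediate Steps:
$N = -7$ ($N = -2 - 5 = -7$)
$Y{\left(x,V \right)} = x - \frac{V + x}{2 V}$
$y{\left(s \right)} = \sqrt{3}$
$A{\left(P \right)} = \sqrt{3}$ ($A{\left(P \right)} = \sqrt{3} - 0 = \sqrt{3} + 0 = \sqrt{3}$)
$A^{2}{\left(N + Y{\left(5,-4 \right)} \right)} = \left(\sqrt{3}\right)^{2} = 3$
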